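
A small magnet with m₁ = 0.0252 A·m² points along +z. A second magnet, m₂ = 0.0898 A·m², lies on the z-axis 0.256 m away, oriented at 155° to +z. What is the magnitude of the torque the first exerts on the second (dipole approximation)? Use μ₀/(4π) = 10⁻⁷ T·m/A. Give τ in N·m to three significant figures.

τ ≈ 1.14×10⁻⁸ N·m

Dipole B is on the axis of dipole A, so B₁ there is axial: B₁ = (μ₀/4π)·2m₁/r³ along +z.
B₁ = 2(10⁻⁷)(0.0252)/(0.256)³ = 3.004×10⁻⁷ T.
τ = m₂ B₁ sinθ.
τ = (0.0898)(3.004×10⁻⁷)·sin155° = 1.140×10⁻⁸ N·m.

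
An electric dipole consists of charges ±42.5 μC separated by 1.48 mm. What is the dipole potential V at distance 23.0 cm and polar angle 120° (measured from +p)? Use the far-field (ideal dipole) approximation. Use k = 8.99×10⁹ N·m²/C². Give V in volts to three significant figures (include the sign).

V ≈ -5340 V

Dipole moment p = qd = (4.25×10⁻⁵ C)(0.00148 m) = 6.29×10⁻⁸ C·m.
The dipole potential is V = kp cosθ / r².
V = (8.99×10⁹)(6.29×10⁻⁸)·cos120° / (0.230)² = -5345 V.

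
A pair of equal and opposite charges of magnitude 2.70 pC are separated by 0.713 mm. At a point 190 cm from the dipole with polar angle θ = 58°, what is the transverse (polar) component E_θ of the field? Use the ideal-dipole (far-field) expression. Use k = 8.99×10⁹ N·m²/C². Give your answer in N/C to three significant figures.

E_θ ≈ 2.14×10⁻⁶ N/C

Dipole moment p = qd = (2.70×10⁻¹² C)(7.13×10⁻⁴ m) = 1.925×10⁻¹⁵ C·m.
For a dipole, E_θ = (kp sinθ)/r³.
kp/r³ = (8.99×10⁹)(1.925×10⁻¹⁵)/(1.90)³ = 2.523×10⁻⁶ N/C.
E_θ = 2.523×10⁻⁶·sin58° = 2.140×10⁻⁶ N/C.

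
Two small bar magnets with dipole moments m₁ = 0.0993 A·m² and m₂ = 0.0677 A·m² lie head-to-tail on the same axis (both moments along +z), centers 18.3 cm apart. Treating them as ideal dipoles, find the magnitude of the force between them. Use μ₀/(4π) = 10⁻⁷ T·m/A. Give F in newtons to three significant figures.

F ≈ 3.60×10⁻⁶ N

On-axis B of dipole 1: B = (μ₀/4π)·2m₁/r³. Force on dipole 2: F = m₂·dB/dr.
dB/dr = −(μ₀/4π)·6m₁/r⁴, so |F| = (μ₀/4π)·6m₁m₂/r⁴.
F = 6(10⁻⁷)(0.0993)(0.0677)/(0.183)⁴ = 3.597×10⁻⁶ N.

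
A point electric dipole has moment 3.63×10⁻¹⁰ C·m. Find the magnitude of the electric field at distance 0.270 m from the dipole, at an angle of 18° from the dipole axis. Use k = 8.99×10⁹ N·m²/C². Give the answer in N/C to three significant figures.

At angle θ the dipole field magnitude is E = (kp/r³)·√(1 + 3cos²θ).
kp/r³ = (8.99×10⁹)(3.63×10⁻¹⁰) / (0.270)³ = 165.8 N/C.
√(1 + 3cos²18°) = √(1 + 3·0.9045) = √3.7135 ≈ 1.9271.
E ≈ 165.8 × 1.927 = 319.5 N/C.

E ≈ 319 N/C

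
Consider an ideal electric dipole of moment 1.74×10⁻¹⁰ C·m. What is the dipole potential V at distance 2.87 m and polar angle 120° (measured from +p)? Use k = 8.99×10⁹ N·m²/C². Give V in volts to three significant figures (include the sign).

The dipole potential is V = kp cosθ / r².
V = (8.99×10⁹)(1.74×10⁻¹⁰)·cos120° / (2.87)² = -0.09495 V.

V ≈ -0.0950 V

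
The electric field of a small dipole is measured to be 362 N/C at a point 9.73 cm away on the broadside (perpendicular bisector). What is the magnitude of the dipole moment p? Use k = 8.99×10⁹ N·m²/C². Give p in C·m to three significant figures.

In the equatorial plane E = kp/r³, so p = Er³/(k).
p = (362)·(0.0973)³ / (8.99×10⁹) = 3.709×10⁻¹¹ C·m.

p ≈ 3.71×10⁻¹¹ C·m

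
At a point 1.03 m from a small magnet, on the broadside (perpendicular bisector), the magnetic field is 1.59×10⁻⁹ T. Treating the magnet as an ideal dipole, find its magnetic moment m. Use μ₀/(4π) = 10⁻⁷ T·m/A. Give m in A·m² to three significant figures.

In the equatorial plane B = (μ₀/4π)·m/r³, so m = Br³·4π/(μ₀).
m = (1.59×10⁻⁹)·(1.03)³ / (10⁻⁷) = 0.01737 A·m².

m ≈ 0.0174 A·m²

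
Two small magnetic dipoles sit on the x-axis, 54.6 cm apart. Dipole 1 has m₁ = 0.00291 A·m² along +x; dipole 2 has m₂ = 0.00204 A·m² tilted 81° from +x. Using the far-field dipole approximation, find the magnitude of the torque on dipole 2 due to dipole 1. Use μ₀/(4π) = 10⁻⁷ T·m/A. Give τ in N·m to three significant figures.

τ ≈ 7.20×10⁻¹² N·m

Dipole B is on the axis of dipole A, so B₁ there is axial: B₁ = (μ₀/4π)·2m₁/r³ along +x.
B₁ = 2(10⁻⁷)(0.00291)/(0.546)³ = 3.576×10⁻⁹ T.
τ = m₂ B₁ sinθ.
τ = (0.00204)(3.576×10⁻⁹)·sin81° = 7.204×10⁻¹² N·m.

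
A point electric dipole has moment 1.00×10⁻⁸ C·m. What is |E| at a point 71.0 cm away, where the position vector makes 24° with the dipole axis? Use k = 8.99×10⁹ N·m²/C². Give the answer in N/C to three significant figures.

At angle θ the dipole field magnitude is E = (kp/r³)·√(1 + 3cos²θ).
kp/r³ = (8.99×10⁹)(1.00×10⁻⁸) / (0.710)³ = 251.2 N/C.
√(1 + 3cos²24°) = √(1 + 3·0.8346) = √3.5037 ≈ 1.8718.
E ≈ 251.2 × 1.872 = 470.2 N/C.

E ≈ 470 N/C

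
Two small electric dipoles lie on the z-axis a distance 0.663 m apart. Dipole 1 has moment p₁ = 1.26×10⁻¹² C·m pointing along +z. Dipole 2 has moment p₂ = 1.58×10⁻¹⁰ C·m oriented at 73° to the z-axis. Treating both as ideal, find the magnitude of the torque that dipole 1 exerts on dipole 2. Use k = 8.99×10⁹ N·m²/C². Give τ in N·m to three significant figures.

τ ≈ 1.17×10⁻¹¹ N·m

The second dipole sits on the axis of the first, so the field there is axial: E₁ = 2kp₁/r³ along +z.
E₁ = 2(8.99×10⁹)(1.26×10⁻¹²)/(0.663)³ = 0.07774 N/C.
Torque on the second dipole: τ = p₂ E₁ sinθ.
τ = (1.58×10⁻¹⁰)(0.07774)·sin73° = 1.175×10⁻¹¹ N·m.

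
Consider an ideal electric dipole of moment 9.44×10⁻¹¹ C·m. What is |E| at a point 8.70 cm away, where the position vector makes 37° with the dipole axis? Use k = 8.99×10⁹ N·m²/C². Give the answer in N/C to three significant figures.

At angle θ the dipole field magnitude is E = (kp/r³)·√(1 + 3cos²θ).
kp/r³ = (8.99×10⁹)(9.44×10⁻¹¹) / (0.0870)³ = 1289 N/C.
√(1 + 3cos²37°) = √(1 + 3·0.6378) = √2.9135 ≈ 1.7069.
E ≈ 1289 × 1.707 = 2200 N/C.

E ≈ 2200 N/C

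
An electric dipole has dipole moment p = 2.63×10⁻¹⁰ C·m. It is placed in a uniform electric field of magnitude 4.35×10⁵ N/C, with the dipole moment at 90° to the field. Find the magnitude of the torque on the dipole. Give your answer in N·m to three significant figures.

Torque on an electric dipole: τ = pE sinθ.
τ = (2.63×10⁻¹⁰)(4.35×10⁵)·sin90° = 1.144×10⁻⁴ N·m.

τ ≈ 1.14×10⁻⁴ N·m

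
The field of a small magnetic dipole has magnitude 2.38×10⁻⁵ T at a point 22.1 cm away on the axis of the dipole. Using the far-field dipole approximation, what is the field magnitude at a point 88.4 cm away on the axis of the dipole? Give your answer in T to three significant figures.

B ≈ 3.72×10⁻⁷ T

Dipole fields scale as 1/r³ in the far field; the geometry is the same at both points.
B₂ = B₁ · (r₁/r₂)³ = 2.38×10⁻⁵ · (22.1/88.4)³.
(r₁/r₂)³ = (0.25)³ = 0.01562.
B₂ ≈ 3.719×10⁻⁷ T.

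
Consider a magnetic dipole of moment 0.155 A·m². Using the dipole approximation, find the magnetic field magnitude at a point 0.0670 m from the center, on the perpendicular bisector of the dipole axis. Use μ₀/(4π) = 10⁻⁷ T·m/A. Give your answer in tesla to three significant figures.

B ≈ 5.15×10⁻⁵ T

In the equatorial plane B = (μ₀/4π)·m/r³ (half the axial value).
B = (10⁻⁷)·(0.155) / (0.0670)³ = 5.154×10⁻⁵ T.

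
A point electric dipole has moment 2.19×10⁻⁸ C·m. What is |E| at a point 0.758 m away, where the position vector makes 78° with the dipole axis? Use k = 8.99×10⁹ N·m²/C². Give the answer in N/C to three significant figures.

E ≈ 480 N/C

At angle θ the dipole field magnitude is E = (kp/r³)·√(1 + 3cos²θ).
kp/r³ = (8.99×10⁹)(2.19×10⁻⁸) / (0.758)³ = 452.1 N/C.
√(1 + 3cos²78°) = √(1 + 3·0.0432) = √1.1297 ≈ 1.0629.
E ≈ 452.1 × 1.063 = 480.5 N/C.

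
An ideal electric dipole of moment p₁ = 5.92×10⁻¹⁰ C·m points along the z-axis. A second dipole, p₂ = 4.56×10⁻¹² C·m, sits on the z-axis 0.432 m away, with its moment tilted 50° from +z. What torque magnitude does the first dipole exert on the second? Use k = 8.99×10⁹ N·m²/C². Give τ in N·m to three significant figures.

The second dipole sits on the axis of the first, so the field there is axial: E₁ = 2kp₁/r³ along +z.
E₁ = 2(8.99×10⁹)(5.92×10⁻¹⁰)/(0.432)³ = 132.0 N/C.
Torque on the second dipole: τ = p₂ E₁ sinθ.
τ = (4.56×10⁻¹²)(132.0)·sin50° = 4.612×10⁻¹⁰ N·m.

τ ≈ 4.61×10⁻¹⁰ N·m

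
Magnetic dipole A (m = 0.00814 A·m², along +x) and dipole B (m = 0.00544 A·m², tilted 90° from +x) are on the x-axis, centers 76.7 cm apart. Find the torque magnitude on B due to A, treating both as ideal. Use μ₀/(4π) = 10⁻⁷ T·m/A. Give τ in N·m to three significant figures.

τ ≈ 1.96×10⁻¹¹ N·m

Dipole B is on the axis of dipole A, so B₁ there is axial: B₁ = (μ₀/4π)·2m₁/r³ along +x.
B₁ = 2(10⁻⁷)(0.00814)/(0.767)³ = 3.608×10⁻⁹ T.
τ = m₂ B₁ sinθ.
τ = (0.00544)(3.608×10⁻⁹)·sin90° = 1.963×10⁻¹¹ N·m.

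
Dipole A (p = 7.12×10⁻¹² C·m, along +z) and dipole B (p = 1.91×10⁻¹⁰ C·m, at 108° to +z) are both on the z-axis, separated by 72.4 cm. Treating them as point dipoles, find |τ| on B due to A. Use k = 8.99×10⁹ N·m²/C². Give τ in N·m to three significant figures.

τ ≈ 6.13×10⁻¹¹ N·m

The second dipole sits on the axis of the first, so the field there is axial: E₁ = 2kp₁/r³ along +z.
E₁ = 2(8.99×10⁹)(7.12×10⁻¹²)/(0.724)³ = 0.3373 N/C.
Torque on the second dipole: τ = p₂ E₁ sinθ.
τ = (1.91×10⁻¹⁰)(0.3373)·sin108° = 6.128×10⁻¹¹ N·m.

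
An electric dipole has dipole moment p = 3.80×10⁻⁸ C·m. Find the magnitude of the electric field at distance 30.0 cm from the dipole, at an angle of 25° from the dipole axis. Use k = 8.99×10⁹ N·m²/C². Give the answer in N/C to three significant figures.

E ≈ 2.35×10⁴ N/C

At angle θ the dipole field magnitude is E = (kp/r³)·√(1 + 3cos²θ).
kp/r³ = (8.99×10⁹)(3.80×10⁻⁸) / (0.300)³ = 1.265×10⁴ N/C.
√(1 + 3cos²25°) = √(1 + 3·0.8214) = √3.4642 ≈ 1.8612.
E ≈ 1.265×10⁴ × 1.861 = 2.355×10⁴ N/C.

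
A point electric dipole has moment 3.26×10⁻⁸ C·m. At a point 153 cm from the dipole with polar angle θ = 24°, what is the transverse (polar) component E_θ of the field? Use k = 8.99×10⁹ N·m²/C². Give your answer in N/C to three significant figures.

E_θ ≈ 33.3 N/C

For a dipole, E_θ = (kp sinθ)/r³.
kp/r³ = (8.99×10⁹)(3.26×10⁻⁸)/(1.53)³ = 81.83 N/C.
E_θ = 81.83·sin24° = 33.28 N/C.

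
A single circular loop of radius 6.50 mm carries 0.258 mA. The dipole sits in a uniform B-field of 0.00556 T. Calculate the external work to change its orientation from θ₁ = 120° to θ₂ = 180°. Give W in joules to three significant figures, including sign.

Magnetic moment m = IA = Iπa² = (2.58×10⁻⁴)·π·(0.00650)² = 3.424×10⁻⁸ A·m².
W_ext = ΔU = −mB cosθ₂ + mB cosθ₁ = mB(cosθ₁ − cosθ₂).
W = (3.424×10⁻⁸)(0.00556)·(cos120° − cos180°) = (1.904×10⁻¹⁰)·(+0.5000) = 9.519×10⁻¹¹ J.

W ≈ 9.52×10⁻¹¹ J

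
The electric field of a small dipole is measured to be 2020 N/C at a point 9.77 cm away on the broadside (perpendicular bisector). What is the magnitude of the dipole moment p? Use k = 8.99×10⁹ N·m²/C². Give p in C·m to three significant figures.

p ≈ 2.10×10⁻¹⁰ C·m

In the equatorial plane E = kp/r³, so p = Er³/(k).
p = (2020)·(0.0977)³ / (8.99×10⁹) = 2.095×10⁻¹⁰ C·m.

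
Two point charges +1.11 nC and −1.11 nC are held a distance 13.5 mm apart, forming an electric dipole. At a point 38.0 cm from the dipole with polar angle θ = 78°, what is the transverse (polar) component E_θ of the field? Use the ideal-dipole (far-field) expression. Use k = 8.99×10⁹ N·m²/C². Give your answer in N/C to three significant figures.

E_θ ≈ 2.40 N/C

Dipole moment p = qd = (1.11×10⁻⁹ C)(0.0135 m) = 1.499×10⁻¹¹ C·m.
For a dipole, E_θ = (kp sinθ)/r³.
kp/r³ = (8.99×10⁹)(1.499×10⁻¹¹)/(0.380)³ = 2.456 N/C.
E_θ = 2.456·sin78° = 2.402 N/C.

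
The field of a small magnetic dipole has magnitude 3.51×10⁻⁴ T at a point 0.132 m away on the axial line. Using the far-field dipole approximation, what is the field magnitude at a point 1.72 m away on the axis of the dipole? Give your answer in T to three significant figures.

B ≈ 1.59×10⁻⁷ T

Dipole fields scale as 1/r³ in the far field; the geometry is the same at both points.
B₂ = B₁ · (r₁/r₂)³ = 3.51×10⁻⁴ · (0.132/1.72)³.
(r₁/r₂)³ = (0.07674)³ = 0.000452.
B₂ ≈ 1.587×10⁻⁷ T.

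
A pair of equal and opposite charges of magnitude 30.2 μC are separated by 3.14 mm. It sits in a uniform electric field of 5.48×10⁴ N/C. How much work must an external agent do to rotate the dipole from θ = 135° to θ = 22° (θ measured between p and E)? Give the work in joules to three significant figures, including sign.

W ≈ -0.00849 J

Dipole moment p = qd = (3.02×10⁻⁵ C)(0.00314 m) = 9.483×10⁻⁸ C·m.
W_ext = ΔU = U(θ₂) − U(θ₁) = −pE cosθ₂ − (−pE cosθ₁) = pE(cosθ₁ − cosθ₂).
W = (9.483×10⁻⁸)(5.48×10⁴)·(cos135° − cos22°) = (0.005197)·(-1.6343) = -0.008493 J.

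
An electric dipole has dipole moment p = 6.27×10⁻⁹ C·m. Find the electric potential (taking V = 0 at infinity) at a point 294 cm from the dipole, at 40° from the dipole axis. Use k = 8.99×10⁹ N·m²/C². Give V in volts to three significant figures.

V ≈ 5.00 V

The dipole potential is V = kp cosθ / r².
V = (8.99×10⁹)(6.27×10⁻⁹)·cos40° / (2.94)² = 4.996 V.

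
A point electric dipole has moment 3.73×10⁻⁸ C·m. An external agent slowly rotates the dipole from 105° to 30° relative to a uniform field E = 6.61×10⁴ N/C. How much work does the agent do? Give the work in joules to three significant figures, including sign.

W ≈ -0.00277 J

W_ext = ΔU = U(θ₂) − U(θ₁) = −pE cosθ₂ − (−pE cosθ₁) = pE(cosθ₁ − cosθ₂).
W = (3.73×10⁻⁸)(6.61×10⁴)·(cos105° − cos30°) = (0.002466)·(-1.1248) = -0.002773 J.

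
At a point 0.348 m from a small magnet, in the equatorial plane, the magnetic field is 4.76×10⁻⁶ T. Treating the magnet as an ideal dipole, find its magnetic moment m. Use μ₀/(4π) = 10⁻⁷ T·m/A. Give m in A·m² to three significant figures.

m ≈ 2.01 A·m²

In the equatorial plane B = (μ₀/4π)·m/r³, so m = Br³·4π/(μ₀).
m = (4.76×10⁻⁶)·(0.348)³ / (10⁻⁷) = 2.006 A·m².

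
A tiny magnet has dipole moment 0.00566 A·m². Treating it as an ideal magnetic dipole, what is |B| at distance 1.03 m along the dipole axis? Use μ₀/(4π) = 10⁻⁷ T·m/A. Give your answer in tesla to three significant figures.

On axis B = (μ₀/4π)·2m/r³.
B = 2·(10⁻⁷)·(0.00566) / (1.03)³ = 1.036×10⁻⁹ T.

B ≈ 1.04×10⁻⁹ T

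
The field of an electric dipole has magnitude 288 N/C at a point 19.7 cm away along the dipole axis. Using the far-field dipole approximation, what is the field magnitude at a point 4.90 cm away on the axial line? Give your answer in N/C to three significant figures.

E ≈ 1.87×10⁴ N/C

Dipole fields scale as 1/r³ in the far field; the geometry is the same at both points.
E₂ = E₁ · (r₁/r₂)³ = 288 · (19.7/4.90)³.
(r₁/r₂)³ = (4.02)³ = 64.98.
E₂ ≈ 1.872×10⁴ N/C.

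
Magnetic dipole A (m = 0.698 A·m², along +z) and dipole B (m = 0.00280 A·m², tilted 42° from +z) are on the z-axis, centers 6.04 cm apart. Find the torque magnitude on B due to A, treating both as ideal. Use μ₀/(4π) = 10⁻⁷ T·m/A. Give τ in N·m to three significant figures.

τ ≈ 1.19×10⁻⁶ N·m

Dipole B is on the axis of dipole A, so B₁ there is axial: B₁ = (μ₀/4π)·2m₁/r³ along +z.
B₁ = 2(10⁻⁷)(0.698)/(0.0604)³ = 6.335×10⁻⁴ T.
τ = m₂ B₁ sinθ.
τ = (0.00280)(6.335×10⁻⁴)·sin42° = 1.187×10⁻⁶ N·m.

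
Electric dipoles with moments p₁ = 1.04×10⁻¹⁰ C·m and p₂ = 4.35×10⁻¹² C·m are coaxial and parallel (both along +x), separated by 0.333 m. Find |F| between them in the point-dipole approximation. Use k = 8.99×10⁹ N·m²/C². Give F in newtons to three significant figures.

F ≈ 1.98×10⁻⁹ N

On-axis field of dipole 1 at distance r: E = 2kp₁/r³. Force on dipole 2 is F = p₂·dE/dr (gradient along axis).
dE/dr = −6kp₁/r⁴, so |F| = 6kp₁p₂/r⁴ (attractive for aligned moments).
F = 6(8.99×10⁹)(1.04×10⁻¹⁰)(4.35×10⁻¹²)/(0.333)⁴ = 1.985×10⁻⁹ N.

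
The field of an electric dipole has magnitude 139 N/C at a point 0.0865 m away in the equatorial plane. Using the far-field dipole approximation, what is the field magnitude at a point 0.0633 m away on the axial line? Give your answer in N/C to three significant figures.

E ≈ 709 N/C

Dipole fields scale as 1/r³ in the far field.
The axial field is twice the equatorial field at the same r, so the geometry factor is 2/1.
E₂ = E₁ · (2/1) · (r₁/r₂)³ = 139 · 2 · (0.0865/0.0633)³.
(r₁/r₂)³ = (1.367)³ = 2.552.
E₂ ≈ 709.4 N/C.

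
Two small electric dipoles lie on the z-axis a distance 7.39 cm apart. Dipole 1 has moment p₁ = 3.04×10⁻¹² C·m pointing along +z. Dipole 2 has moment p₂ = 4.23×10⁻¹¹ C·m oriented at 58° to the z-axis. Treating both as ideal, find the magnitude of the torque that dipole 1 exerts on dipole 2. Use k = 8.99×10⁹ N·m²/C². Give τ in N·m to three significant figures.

The second dipole sits on the axis of the first, so the field there is axial: E₁ = 2kp₁/r³ along +z.
E₁ = 2(8.99×10⁹)(3.04×10⁻¹²)/(0.0739)³ = 135.4 N/C.
Torque on the second dipole: τ = p₂ E₁ sinθ.
τ = (4.23×10⁻¹¹)(135.4)·sin58° = 4.858×10⁻⁹ N·m.

τ ≈ 4.86×10⁻⁹ N·m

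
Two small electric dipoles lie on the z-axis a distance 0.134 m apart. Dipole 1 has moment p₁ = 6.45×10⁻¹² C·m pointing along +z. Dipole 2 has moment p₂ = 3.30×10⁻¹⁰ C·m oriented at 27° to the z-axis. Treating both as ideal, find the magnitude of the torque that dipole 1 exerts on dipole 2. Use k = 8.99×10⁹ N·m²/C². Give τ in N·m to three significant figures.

τ ≈ 7.22×10⁻⁹ N·m

The second dipole sits on the axis of the first, so the field there is axial: E₁ = 2kp₁/r³ along +z.
E₁ = 2(8.99×10⁹)(6.45×10⁻¹²)/(0.134)³ = 48.20 N/C.
Torque on the second dipole: τ = p₂ E₁ sinθ.
τ = (3.30×10⁻¹⁰)(48.20)·sin27° = 7.221×10⁻⁹ N·m.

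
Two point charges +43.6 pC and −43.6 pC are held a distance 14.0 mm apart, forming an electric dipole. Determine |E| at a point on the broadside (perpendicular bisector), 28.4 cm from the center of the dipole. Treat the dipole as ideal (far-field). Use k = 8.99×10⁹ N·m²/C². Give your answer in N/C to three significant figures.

Dipole moment p = qd = (4.36×10⁻¹¹ C)(0.0140 m) = 6.104×10⁻¹³ C·m.
On the perpendicular bisector E = kp/r³ (half the axial value at the same distance).
E = (8.99×10⁹)(6.104×10⁻¹³) / (0.284)³ = 0.2396 N/C.

E ≈ 0.240 N/C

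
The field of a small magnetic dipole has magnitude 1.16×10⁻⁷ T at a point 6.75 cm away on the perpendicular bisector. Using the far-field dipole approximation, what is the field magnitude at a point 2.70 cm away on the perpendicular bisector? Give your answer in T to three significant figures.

B ≈ 1.81×10⁻⁶ T

Dipole fields scale as 1/r³ in the far field; the geometry is the same at both points.
B₂ = B₁ · (r₁/r₂)³ = 1.16×10⁻⁷ · (6.75/2.70)³.
(r₁/r₂)³ = (2.5)³ = 15.62.
B₂ ≈ 1.812×10⁻⁶ T.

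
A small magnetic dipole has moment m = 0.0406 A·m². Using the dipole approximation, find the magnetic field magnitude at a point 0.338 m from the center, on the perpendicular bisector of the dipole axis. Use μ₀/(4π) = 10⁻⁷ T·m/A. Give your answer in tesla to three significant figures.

In the equatorial plane B = (μ₀/4π)·m/r³ (half the axial value).
B = (10⁻⁷)·(0.0406) / (0.338)³ = 1.051×10⁻⁷ T.

B ≈ 1.05×10⁻⁷ T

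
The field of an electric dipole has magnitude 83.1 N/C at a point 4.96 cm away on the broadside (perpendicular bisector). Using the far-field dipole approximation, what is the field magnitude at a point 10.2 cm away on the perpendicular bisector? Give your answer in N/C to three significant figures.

Dipole fields scale as 1/r³ in the far field; the geometry is the same at both points.
E₂ = E₁ · (r₁/r₂)³ = 83.1 · (4.96/10.2)³.
(r₁/r₂)³ = (0.4863)³ = 0.115.
E₂ ≈ 9.555 N/C.

E ≈ 9.56 N/C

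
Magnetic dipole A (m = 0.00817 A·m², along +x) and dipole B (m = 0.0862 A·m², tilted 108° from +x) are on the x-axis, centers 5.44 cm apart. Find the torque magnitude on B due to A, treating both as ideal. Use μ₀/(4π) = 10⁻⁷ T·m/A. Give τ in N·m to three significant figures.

τ ≈ 8.32×10⁻⁷ N·m

Dipole B is on the axis of dipole A, so B₁ there is axial: B₁ = (μ₀/4π)·2m₁/r³ along +x.
B₁ = 2(10⁻⁷)(0.00817)/(0.0544)³ = 1.015×10⁻⁵ T.
τ = m₂ B₁ sinθ.
τ = (0.0862)(1.015×10⁻⁵)·sin108° = 8.321×10⁻⁷ N·m.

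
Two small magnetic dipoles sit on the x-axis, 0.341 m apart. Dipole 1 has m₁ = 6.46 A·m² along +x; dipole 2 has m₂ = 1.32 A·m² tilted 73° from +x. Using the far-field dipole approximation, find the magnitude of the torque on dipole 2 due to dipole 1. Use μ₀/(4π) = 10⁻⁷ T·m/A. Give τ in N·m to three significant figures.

Dipole B is on the axis of dipole A, so B₁ there is axial: B₁ = (μ₀/4π)·2m₁/r³ along +x.
B₁ = 2(10⁻⁷)(6.46)/(0.341)³ = 3.258×10⁻⁵ T.
τ = m₂ B₁ sinθ.
τ = (1.32)(3.258×10⁻⁵)·sin73° = 4.113×10⁻⁵ N·m.

τ ≈ 4.11×10⁻⁵ N·m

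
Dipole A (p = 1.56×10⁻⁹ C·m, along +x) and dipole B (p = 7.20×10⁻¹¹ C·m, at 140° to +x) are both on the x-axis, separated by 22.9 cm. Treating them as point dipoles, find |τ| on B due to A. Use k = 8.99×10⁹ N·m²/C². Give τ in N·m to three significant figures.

τ ≈ 1.08×10⁻⁷ N·m

The second dipole sits on the axis of the first, so the field there is axial: E₁ = 2kp₁/r³ along +x.
E₁ = 2(8.99×10⁹)(1.56×10⁻⁹)/(0.229)³ = 2336 N/C.
Torque on the second dipole: τ = p₂ E₁ sinθ.
τ = (7.20×10⁻¹¹)(2336)·sin140° = 1.081×10⁻⁷ N·m.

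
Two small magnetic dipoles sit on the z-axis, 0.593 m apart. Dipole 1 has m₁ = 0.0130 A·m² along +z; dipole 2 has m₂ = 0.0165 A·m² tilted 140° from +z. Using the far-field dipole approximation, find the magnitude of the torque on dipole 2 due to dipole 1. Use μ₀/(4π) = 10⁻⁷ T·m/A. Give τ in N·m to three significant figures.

τ ≈ 1.32×10⁻¹⁰ N·m

Dipole B is on the axis of dipole A, so B₁ there is axial: B₁ = (μ₀/4π)·2m₁/r³ along +z.
B₁ = 2(10⁻⁷)(0.0130)/(0.593)³ = 1.247×10⁻⁸ T.
τ = m₂ B₁ sinθ.
τ = (0.0165)(1.247×10⁻⁸)·sin140° = 1.322×10⁻¹⁰ N·m.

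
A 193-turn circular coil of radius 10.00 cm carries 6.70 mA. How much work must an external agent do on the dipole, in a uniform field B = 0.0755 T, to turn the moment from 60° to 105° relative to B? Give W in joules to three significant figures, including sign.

W ≈ 0.00233 J

m = NIA = NIπa² = 193·(0.00670)·π·(0.100)² = 0.04062 A·m².
W_ext = ΔU = −mB cosθ₂ + mB cosθ₁ = mB(cosθ₁ − cosθ₂).
W = (0.04062)(0.0755)·(cos60° − cos105°) = (0.003067)·(+0.7588) = 0.002327 J.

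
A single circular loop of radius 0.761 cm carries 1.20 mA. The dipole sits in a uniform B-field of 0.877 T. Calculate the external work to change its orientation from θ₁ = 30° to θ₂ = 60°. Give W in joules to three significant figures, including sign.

W ≈ 7.01×10⁻⁸ J

Magnetic moment m = IA = Iπa² = (0.00120)·π·(0.00761)² = 2.183×10⁻⁷ A·m².
W_ext = ΔU = −mB cosθ₂ + mB cosθ₁ = mB(cosθ₁ − cosθ₂).
W = (2.183×10⁻⁷)(0.877)·(cos30° − cos60°) = (1.914×10⁻⁷)·(+0.3660) = 7.008×10⁻⁸ J.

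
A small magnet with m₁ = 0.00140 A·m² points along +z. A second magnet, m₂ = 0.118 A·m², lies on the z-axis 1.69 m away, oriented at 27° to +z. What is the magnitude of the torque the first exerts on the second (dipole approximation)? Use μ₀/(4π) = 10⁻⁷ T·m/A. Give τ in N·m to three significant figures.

Dipole B is on the axis of dipole A, so B₁ there is axial: B₁ = (μ₀/4π)·2m₁/r³ along +z.
B₁ = 2(10⁻⁷)(0.00140)/(1.69)³ = 5.801×10⁻¹¹ T.
τ = m₂ B₁ sinθ.
τ = (0.118)(5.801×10⁻¹¹)·sin27° = 3.108×10⁻¹² N·m.

τ ≈ 3.11×10⁻¹² N·m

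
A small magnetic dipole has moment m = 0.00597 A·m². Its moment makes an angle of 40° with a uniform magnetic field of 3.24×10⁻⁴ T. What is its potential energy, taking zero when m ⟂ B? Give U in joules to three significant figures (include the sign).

U ≈ -1.48×10⁻⁶ J

U = −m·B = −mB cosθ.
U = −(0.00597)(3.24×10⁻⁴)·cos40° = -1.482×10⁻⁶ J.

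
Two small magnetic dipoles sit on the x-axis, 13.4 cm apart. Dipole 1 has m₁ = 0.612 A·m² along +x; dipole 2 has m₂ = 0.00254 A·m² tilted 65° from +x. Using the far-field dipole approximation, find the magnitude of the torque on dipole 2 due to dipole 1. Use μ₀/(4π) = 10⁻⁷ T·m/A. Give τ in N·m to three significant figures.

Dipole B is on the axis of dipole A, so B₁ there is axial: B₁ = (μ₀/4π)·2m₁/r³ along +x.
B₁ = 2(10⁻⁷)(0.612)/(0.134)³ = 5.087×10⁻⁵ T.
τ = m₂ B₁ sinθ.
τ = (0.00254)(5.087×10⁻⁵)·sin65° = 1.171×10⁻⁷ N·m.

τ ≈ 1.17×10⁻⁷ N·m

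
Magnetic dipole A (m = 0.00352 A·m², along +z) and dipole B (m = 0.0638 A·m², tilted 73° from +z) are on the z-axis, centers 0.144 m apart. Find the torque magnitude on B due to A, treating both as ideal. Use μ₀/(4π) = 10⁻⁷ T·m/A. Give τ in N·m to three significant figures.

Dipole B is on the axis of dipole A, so B₁ there is axial: B₁ = (μ₀/4π)·2m₁/r³ along +z.
B₁ = 2(10⁻⁷)(0.00352)/(0.144)³ = 2.358×10⁻⁷ T.
τ = m₂ B₁ sinθ.
τ = (0.0638)(2.358×10⁻⁷)·sin73° = 1.438×10⁻⁸ N·m.

τ ≈ 1.44×10⁻⁸ N·m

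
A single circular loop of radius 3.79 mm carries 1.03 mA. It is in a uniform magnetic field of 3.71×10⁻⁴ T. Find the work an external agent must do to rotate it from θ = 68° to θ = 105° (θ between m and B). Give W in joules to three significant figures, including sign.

W ≈ 1.09×10⁻¹¹ J

Magnetic moment m = IA = Iπa² = (0.00103)·π·(0.00379)² = 4.648×10⁻⁸ A·m².
W_ext = ΔU = −mB cosθ₂ + mB cosθ₁ = mB(cosθ₁ − cosθ₂).
W = (4.648×10⁻⁸)(3.71×10⁻⁴)·(cos68° − cos105°) = (1.724×10⁻¹¹)·(+0.6334) = 1.092×10⁻¹¹ J.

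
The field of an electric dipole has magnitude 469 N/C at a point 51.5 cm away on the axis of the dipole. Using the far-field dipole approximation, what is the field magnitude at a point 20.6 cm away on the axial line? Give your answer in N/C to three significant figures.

E ≈ 7330 N/C

Dipole fields scale as 1/r³ in the far field; the geometry is the same at both points.
E₂ = E₁ · (r₁/r₂)³ = 469 · (51.5/20.6)³.
(r₁/r₂)³ = (2.5)³ = 15.62.
E₂ ≈ 7328 N/C.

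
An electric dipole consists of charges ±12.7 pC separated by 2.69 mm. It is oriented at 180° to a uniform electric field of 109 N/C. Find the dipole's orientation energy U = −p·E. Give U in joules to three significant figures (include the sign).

U ≈ 3.72×10⁻¹² J

Dipole moment p = qd = (1.27×10⁻¹¹ C)(0.00269 m) = 3.416×10⁻¹⁴ C·m.
U = −p·E = −pE cosθ.
U = −(3.416×10⁻¹⁴)(109)·cos180° = 3.723×10⁻¹² J.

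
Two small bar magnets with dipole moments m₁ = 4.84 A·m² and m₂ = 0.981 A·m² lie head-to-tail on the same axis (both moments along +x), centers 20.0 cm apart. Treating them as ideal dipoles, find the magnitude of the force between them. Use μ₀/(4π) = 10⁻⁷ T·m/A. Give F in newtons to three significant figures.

F ≈ 0.00178 N

On-axis B of dipole 1: B = (μ₀/4π)·2m₁/r³. Force on dipole 2: F = m₂·dB/dr.
dB/dr = −(μ₀/4π)·6m₁/r⁴, so |F| = (μ₀/4π)·6m₁m₂/r⁴.
F = 6(10⁻⁷)(4.84)(0.981)/(0.200)⁴ = 0.001781 N.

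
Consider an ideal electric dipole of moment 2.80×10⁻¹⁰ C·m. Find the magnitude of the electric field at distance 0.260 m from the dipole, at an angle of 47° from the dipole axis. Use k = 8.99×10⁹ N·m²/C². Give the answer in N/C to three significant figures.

At angle θ the dipole field magnitude is E = (kp/r³)·√(1 + 3cos²θ).
kp/r³ = (8.99×10⁹)(2.80×10⁻¹⁰) / (0.260)³ = 143.2 N/C.
√(1 + 3cos²47°) = √(1 + 3·0.4651) = √2.3954 ≈ 1.5477.
E ≈ 143.2 × 1.548 = 221.7 N/C.

E ≈ 222 N/C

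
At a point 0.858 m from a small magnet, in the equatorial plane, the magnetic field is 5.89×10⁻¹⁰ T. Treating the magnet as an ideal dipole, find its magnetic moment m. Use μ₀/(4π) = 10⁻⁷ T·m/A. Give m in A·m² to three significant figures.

m ≈ 0.00372 A·m²

In the equatorial plane B = (μ₀/4π)·m/r³, so m = Br³·4π/(μ₀).
m = (5.89×10⁻¹⁰)·(0.858)³ / (10⁻⁷) = 0.003720 A·m².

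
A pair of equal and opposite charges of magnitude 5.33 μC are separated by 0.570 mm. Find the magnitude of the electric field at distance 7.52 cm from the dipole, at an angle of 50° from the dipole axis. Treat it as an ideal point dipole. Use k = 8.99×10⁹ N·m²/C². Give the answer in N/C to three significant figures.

E ≈ 9.61×10⁴ N/C

Dipole moment p = qd = (5.33×10⁻⁶ C)(5.70×10⁻⁴ m) = 3.038×10⁻⁹ C·m.
At angle θ the dipole field magnitude is E = (kp/r³)·√(1 + 3cos²θ).
kp/r³ = (8.99×10⁹)(3.038×10⁻⁹) / (0.0752)³ = 6.422×10⁴ N/C.
√(1 + 3cos²50°) = √(1 + 3·0.4132) = √2.2395 ≈ 1.4965.
E ≈ 6.422×10⁴ × 1.497 = 9.611×10⁴ N/C.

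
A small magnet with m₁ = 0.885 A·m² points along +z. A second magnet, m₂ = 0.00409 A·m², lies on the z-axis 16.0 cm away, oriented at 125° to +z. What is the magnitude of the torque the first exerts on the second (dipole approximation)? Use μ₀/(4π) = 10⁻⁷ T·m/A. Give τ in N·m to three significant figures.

τ ≈ 1.45×10⁻⁷ N·m

Dipole B is on the axis of dipole A, so B₁ there is axial: B₁ = (μ₀/4π)·2m₁/r³ along +z.
B₁ = 2(10⁻⁷)(0.885)/(0.160)³ = 4.321×10⁻⁵ T.
τ = m₂ B₁ sinθ.
τ = (0.00409)(4.321×10⁻⁵)·sin125° = 1.448×10⁻⁷ N·m.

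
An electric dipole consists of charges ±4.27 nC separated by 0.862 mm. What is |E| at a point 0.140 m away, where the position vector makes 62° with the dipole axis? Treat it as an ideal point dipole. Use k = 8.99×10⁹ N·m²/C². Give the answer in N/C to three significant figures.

E ≈ 15.5 N/C

Dipole moment p = qd = (4.27×10⁻⁹ C)(8.62×10⁻⁴ m) = 3.681×10⁻¹² C·m.
At angle θ the dipole field magnitude is E = (kp/r³)·√(1 + 3cos²θ).
kp/r³ = (8.99×10⁹)(3.681×10⁻¹²) / (0.140)³ = 12.06 N/C.
√(1 + 3cos²62°) = √(1 + 3·0.2204) = √1.6612 ≈ 1.2889.
E ≈ 12.06 × 1.289 = 15.54 N/C.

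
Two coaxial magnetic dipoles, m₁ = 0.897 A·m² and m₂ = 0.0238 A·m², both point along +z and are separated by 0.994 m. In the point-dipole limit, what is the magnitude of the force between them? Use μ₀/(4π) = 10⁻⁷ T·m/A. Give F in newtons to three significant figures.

F ≈ 1.31×10⁻⁸ N

On-axis B of dipole 1: B = (μ₀/4π)·2m₁/r³. Force on dipole 2: F = m₂·dB/dr.
dB/dr = −(μ₀/4π)·6m₁/r⁴, so |F| = (μ₀/4π)·6m₁m₂/r⁴.
F = 6(10⁻⁷)(0.897)(0.0238)/(0.994)⁴ = 1.312×10⁻⁸ N.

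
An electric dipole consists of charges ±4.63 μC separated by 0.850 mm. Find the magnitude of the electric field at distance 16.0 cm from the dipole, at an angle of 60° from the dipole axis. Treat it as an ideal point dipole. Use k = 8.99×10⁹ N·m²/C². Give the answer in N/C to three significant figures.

Dipole moment p = qd = (4.63×10⁻⁶ C)(8.50×10⁻⁴ m) = 3.936×10⁻⁹ C·m.
At angle θ the dipole field magnitude is E = (kp/r³)·√(1 + 3cos²θ).
kp/r³ = (8.99×10⁹)(3.936×10⁻⁹) / (0.160)³ = 8639 N/C.
√(1 + 3cos²60°) = √(1 + 3·0.2500) = √1.7500 ≈ 1.3229.
E ≈ 8639 × 1.323 = 1.143×10⁴ N/C.

E ≈ 1.14×10⁴ N/C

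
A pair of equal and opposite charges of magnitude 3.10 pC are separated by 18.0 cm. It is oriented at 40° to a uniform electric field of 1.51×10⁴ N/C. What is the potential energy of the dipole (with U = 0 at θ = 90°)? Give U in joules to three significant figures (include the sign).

Dipole moment p = qd = (3.10×10⁻¹² C)(0.180 m) = 5.58×10⁻¹³ C·m.
U = −p·E = −pE cosθ.
U = −(5.58×10⁻¹³)(1.51×10⁴)·cos40° = -6.455×10⁻⁹ J.

U ≈ -6.45×10⁻⁹ J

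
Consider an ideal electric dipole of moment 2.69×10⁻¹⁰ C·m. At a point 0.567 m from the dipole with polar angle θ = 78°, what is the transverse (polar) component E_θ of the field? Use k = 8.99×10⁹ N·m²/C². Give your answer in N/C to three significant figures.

E_θ ≈ 13.0 N/C

For a dipole, E_θ = (kp sinθ)/r³.
kp/r³ = (8.99×10⁹)(2.69×10⁻¹⁰)/(0.567)³ = 13.27 N/C.
E_θ = 13.27·sin78° = 12.98 N/C.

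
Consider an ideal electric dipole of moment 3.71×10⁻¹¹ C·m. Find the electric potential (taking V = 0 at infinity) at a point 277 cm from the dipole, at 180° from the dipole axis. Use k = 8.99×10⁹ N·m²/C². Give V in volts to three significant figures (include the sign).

The dipole potential is V = kp cosθ / r².
V = (8.99×10⁹)(3.71×10⁻¹¹)·cos180° / (2.77)² = -0.04347 V.

V ≈ -0.0435 V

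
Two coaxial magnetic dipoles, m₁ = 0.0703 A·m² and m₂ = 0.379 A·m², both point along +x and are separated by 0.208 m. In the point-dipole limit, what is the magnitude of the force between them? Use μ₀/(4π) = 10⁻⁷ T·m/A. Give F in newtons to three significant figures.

F ≈ 8.54×10⁻⁶ N

On-axis B of dipole 1: B = (μ₀/4π)·2m₁/r³. Force on dipole 2: F = m₂·dB/dr.
dB/dr = −(μ₀/4π)·6m₁/r⁴, so |F| = (μ₀/4π)·6m₁m₂/r⁴.
F = 6(10⁻⁷)(0.0703)(0.379)/(0.208)⁴ = 8.541×10⁻⁶ N.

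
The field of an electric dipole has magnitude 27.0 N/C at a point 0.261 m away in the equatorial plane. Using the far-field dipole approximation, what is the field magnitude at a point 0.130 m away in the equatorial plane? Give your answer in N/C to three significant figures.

E ≈ 219 N/C

Dipole fields scale as 1/r³ in the far field; the geometry is the same at both points.
E₂ = E₁ · (r₁/r₂)³ = 27.0 · (0.261/0.130)³.
(r₁/r₂)³ = (2.008)³ = 8.093.
E₂ ≈ 218.5 N/C.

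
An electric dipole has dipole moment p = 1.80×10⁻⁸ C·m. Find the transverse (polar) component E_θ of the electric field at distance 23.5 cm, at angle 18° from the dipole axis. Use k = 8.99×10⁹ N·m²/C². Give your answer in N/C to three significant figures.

E_θ ≈ 3850 N/C

For a dipole, E_θ = (kp sinθ)/r³.
kp/r³ = (8.99×10⁹)(1.80×10⁻⁸)/(0.235)³ = 1.247×10⁴ N/C.
E_θ = 1.247×10⁴·sin18° = 3853 N/C.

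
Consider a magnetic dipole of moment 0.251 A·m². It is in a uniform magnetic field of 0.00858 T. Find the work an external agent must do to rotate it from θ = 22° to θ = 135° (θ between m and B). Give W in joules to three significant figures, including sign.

W ≈ 0.00352 J

W_ext = ΔU = −mB cosθ₂ + mB cosθ₁ = mB(cosθ₁ − cosθ₂).
W = (0.251)(0.00858)·(cos22° − cos135°) = (0.002154)·(+1.6343) = 0.003520 J.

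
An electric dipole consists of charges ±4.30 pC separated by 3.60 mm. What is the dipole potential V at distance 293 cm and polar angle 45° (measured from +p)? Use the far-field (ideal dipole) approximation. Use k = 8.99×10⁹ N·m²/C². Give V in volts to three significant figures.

V ≈ 1.15×10⁻⁵ V

Dipole moment p = qd = (4.30×10⁻¹² C)(0.00360 m) = 1.548×10⁻¹⁴ C·m.
The dipole potential is V = kp cosθ / r².
V = (8.99×10⁹)(1.548×10⁻¹⁴)·cos45° / (2.93)² = 1.146×10⁻⁵ V.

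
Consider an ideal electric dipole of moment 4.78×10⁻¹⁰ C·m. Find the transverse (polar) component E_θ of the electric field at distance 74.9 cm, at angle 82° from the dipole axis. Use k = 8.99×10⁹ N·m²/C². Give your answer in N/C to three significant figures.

E_θ ≈ 10.1 N/C

For a dipole, E_θ = (kp sinθ)/r³.
kp/r³ = (8.99×10⁹)(4.78×10⁻¹⁰)/(0.749)³ = 10.23 N/C.
E_θ = 10.23·sin82° = 10.13 N/C.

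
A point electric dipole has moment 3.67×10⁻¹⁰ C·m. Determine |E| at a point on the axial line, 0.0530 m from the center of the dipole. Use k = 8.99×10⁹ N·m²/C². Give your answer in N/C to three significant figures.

On the dipole axis E = 2kp/r³.
E = 2·(8.99×10⁹)(3.67×10⁻¹⁰) / (0.0530)³ = 4.432×10⁴ N/C.

E ≈ 4.43×10⁴ N/C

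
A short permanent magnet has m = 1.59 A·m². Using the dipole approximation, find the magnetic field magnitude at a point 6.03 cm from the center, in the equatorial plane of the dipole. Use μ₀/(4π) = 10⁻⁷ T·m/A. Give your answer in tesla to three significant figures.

In the equatorial plane B = (μ₀/4π)·m/r³ (half the axial value).
B = (10⁻⁷)·(1.59) / (0.0603)³ = 7.252×10⁻⁴ T.

B ≈ 7.25×10⁻⁴ T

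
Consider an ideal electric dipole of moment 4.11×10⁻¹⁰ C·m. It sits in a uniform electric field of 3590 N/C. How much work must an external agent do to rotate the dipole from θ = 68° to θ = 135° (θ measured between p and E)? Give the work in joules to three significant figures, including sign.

W_ext = ΔU = U(θ₂) − U(θ₁) = −pE cosθ₂ − (−pE cosθ₁) = pE(cosθ₁ − cosθ₂).
W = (4.11×10⁻¹⁰)(3590)·(cos68° − cos135°) = (1.475×10⁻⁶)·(+1.0817) = 1.596×10⁻⁶ J.

W ≈ 1.60×10⁻⁶ J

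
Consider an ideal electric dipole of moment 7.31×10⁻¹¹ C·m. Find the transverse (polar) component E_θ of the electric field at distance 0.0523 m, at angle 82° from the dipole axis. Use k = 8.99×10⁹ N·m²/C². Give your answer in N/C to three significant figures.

For a dipole, E_θ = (kp sinθ)/r³.
kp/r³ = (8.99×10⁹)(7.31×10⁻¹¹)/(0.0523)³ = 4594 N/C.
E_θ = 4594·sin82° = 4549 N/C.

E_θ ≈ 4550 N/C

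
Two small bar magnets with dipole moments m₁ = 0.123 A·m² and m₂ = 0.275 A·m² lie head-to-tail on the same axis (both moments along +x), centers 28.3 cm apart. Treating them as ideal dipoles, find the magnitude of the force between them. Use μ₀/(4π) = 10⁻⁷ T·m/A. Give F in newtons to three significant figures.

F ≈ 3.16×10⁻⁶ N

On-axis B of dipole 1: B = (μ₀/4π)·2m₁/r³. Force on dipole 2: F = m₂·dB/dr.
dB/dr = −(μ₀/4π)·6m₁/r⁴, so |F| = (μ₀/4π)·6m₁m₂/r⁴.
F = 6(10⁻⁷)(0.123)(0.275)/(0.283)⁴ = 3.164×10⁻⁶ N.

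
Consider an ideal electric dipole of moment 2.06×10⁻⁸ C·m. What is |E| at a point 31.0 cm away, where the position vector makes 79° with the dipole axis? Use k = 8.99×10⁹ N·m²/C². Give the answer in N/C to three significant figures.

E ≈ 6550 N/C

At angle θ the dipole field magnitude is E = (kp/r³)·√(1 + 3cos²θ).
kp/r³ = (8.99×10⁹)(2.06×10⁻⁸) / (0.310)³ = 6216 N/C.
√(1 + 3cos²79°) = √(1 + 3·0.0364) = √1.1092 ≈ 1.0532.
E ≈ 6216 × 1.053 = 6547 N/C.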